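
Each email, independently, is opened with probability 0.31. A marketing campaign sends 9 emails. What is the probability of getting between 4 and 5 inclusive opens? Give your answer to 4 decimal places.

0.2638

X ~ Binomial(9, 0.31); P(4 ≤ X ≤ 5) = Σ C(9,k) p^k (1−p)^(9−k) over k:
  k=4: C(9,4)·0.31^4·0.69^5 = 0.181996
  k=5: C(9,5)·0.31^5·0.69^4 = 0.081766
Total = 0.263763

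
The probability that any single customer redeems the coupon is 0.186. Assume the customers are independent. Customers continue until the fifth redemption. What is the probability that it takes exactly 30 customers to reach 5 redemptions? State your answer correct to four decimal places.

0.0308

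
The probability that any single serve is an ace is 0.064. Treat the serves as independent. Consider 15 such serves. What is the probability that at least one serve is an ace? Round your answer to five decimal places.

0.62920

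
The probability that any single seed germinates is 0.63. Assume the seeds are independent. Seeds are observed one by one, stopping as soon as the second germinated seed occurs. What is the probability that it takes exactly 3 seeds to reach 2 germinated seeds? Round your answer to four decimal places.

0.2937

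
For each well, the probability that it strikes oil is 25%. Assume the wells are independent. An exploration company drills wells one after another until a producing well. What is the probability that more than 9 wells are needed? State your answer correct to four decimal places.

0.0751

Y = number of wells to the first success; geometric, p = 0.25.
P(Y > 9) = P(first 9 all fail) = (1−p)^9 = 0.075085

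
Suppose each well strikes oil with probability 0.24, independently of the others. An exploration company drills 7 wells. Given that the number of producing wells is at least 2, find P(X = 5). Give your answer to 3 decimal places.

X ~ Binomial(7, 0.24). Want P(X=5 | X≥2) = P(X=5) / P(X≥2).
P(X=5) = C(7,5)·0.24^5·0.76^2 = 0.00966
P(X≥2) = 1 − 0.14645 − 0.32374 = 0.52981
Ratio = 0.00966 / 0.52981 = 0.01823

0.018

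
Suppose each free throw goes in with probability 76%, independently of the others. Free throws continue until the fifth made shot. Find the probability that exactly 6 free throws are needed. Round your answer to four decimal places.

0.3043

Y = trial on which the fifth success occurs; negative binomial, r=5, p=0.76.
P(Y=6) = C(5,4) · p^5 · (1−p)^1
= 5 · 0.25355 · 0.24 = 0.304263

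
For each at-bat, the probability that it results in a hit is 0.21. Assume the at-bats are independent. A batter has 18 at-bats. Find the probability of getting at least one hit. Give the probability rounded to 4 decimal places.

0.9856

P(at least one) = 1 − P(none) = 1 − (1 − 0.21)^18
= 1 − 0.014364 = 0.985636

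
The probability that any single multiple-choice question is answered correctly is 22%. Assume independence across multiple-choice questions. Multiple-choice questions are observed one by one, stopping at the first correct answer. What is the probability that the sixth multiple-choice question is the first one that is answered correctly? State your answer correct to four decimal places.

0.0635

Geometric (trials to first success), p = 0.22.
P(Y = 6) = (1−p)^5 · p = 0.28872 · 0.22 = 0.063518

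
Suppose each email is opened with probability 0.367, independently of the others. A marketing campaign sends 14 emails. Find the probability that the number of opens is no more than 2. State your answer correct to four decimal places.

X ~ Binomial(14, 0.367); P(X ≤ 2) = Σ C(14,k) p^k (1−p)^(14−k) over k:
  k=0: C(14,0)·0.367^0·0.633^14 = 0.001658
  k=1: C(14,1)·0.367^1·0.633^13 = 0.013460
  k=2: C(14,2)·0.367^2·0.633^12 = 0.050725
Total = 0.065843

0.0658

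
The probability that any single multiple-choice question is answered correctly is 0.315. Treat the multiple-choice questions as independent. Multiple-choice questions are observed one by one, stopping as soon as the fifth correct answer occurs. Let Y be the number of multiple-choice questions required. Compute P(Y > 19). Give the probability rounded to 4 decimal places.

0.2368

Needing more than 19 multiple-choice questions ⇔ fewer than 5 successes in the first 19. With X ~ Binomial(19, 0.315), P(Y > 19) = P(X ≤ 4).
  k=0: C(19,0)·0.315^0·0.685^19 = 0.000755
  k=1: C(19,1)·0.315^1·0.685^18 = 0.006599
  k=2: C(19,2)·0.315^2·0.685^17 = 0.027312
  k=3: C(19,3)·0.315^3·0.685^16 = 0.071171
  k=4: C(19,4)·0.315^4·0.685^15 = 0.130914
P(X ≤ 4) = 0.236752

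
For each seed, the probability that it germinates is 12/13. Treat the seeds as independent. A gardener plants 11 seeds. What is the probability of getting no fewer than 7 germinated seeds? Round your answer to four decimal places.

0.9992

X ~ Binomial(11, 0.923077); P(X ≥ 7) = Σ C(11,k) p^k (1−p)^(11−k) over k:
  k=7: C(11,7)·0.923077^7·0.076923^4 = 0.006598
  k=8: C(11,8)·0.923077^8·0.076923^3 = 0.039587
  k=9: C(11,9)·0.923077^9·0.076923^2 = 0.158350
  k=10: C(11,10)·0.923077^10·0.076923^1 = 0.380039
  k=11: C(11,11)·0.923077^11·0.076923^0 = 0.414588
Total = 0.999162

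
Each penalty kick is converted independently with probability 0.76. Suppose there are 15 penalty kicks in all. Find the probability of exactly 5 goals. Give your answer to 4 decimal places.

0.0005

X ~ Binomial(n=15, p=0.76).
P(X=5) = C(15,5) · p^5 · (1−p)^10
= 3003 · 0.25355 · 6.3403e-07 = 0.000483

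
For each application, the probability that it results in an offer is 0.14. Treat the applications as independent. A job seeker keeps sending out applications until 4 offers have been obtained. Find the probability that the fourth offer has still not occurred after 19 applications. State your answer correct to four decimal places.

Needing more than 19 applications ⇔ fewer than 4 successes in the first 19. With X ~ Binomial(19, 0.14), P(Y > 19) = P(X ≤ 3).
  k=0: C(19,0)·0.14^0·0.86^19 = 0.056947
  k=1: C(19,1)·0.14^1·0.86^18 = 0.176138
  k=2: C(19,2)·0.14^2·0.86^17 = 0.258063
  k=3: C(19,3)·0.14^3·0.86^16 = 0.238058
P(X ≤ 3) = 0.729206

0.7292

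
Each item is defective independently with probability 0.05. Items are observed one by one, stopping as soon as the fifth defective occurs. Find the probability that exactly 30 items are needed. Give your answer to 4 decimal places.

0.0021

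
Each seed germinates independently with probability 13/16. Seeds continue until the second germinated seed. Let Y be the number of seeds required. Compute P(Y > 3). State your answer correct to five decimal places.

0.09229

Needing more than 3 seeds ⇔ fewer than 2 successes in the first 3. With X ~ Binomial(3, 0.8125), P(Y > 3) = P(X ≤ 1).
  k=0: C(3,0)·0.8125^0·0.1875^3 = 0.0065918
  k=1: C(3,1)·0.8125^1·0.1875^2 = 0.0856934
P(X ≤ 1) = 0.0922852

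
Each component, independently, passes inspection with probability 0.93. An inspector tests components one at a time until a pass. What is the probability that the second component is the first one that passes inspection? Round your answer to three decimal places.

0.065

Geometric (trials to first success), p = 0.93.
P(Y = 2) = (1−p)^1 · p = 0.07 · 0.93 = 0.06510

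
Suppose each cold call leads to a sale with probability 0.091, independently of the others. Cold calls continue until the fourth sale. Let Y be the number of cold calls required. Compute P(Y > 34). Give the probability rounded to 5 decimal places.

0.62532

Needing more than 34 cold calls ⇔ fewer than 4 successes in the first 34. With X ~ Binomial(34, 0.091), P(Y > 34) = P(X ≤ 3).
  k=0: C(34,0)·0.091^0·0.909^34 = 0.0390096
  k=1: C(34,1)·0.091^1·0.909^33 = 0.1327787
  k=2: C(34,2)·0.091^2·0.909^32 = 0.2193259
  k=3: C(34,3)·0.091^3·0.909^31 = 0.2342050
P(X ≤ 3) = 0.6253192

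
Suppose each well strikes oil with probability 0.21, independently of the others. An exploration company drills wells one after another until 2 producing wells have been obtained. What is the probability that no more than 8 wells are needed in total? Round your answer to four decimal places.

Finishing within 8 wells ⇔ at least 2 successes in the first 8. With X ~ Binomial(8, 0.21), P(Y ≤ 8) = 1 − P(X ≤ 1).
  k=0: C(8,0)·0.21^0·0.79^8 = 0.151711
  k=1: C(8,1)·0.21^1·0.79^7 = 0.322626
1 − 0.474337 = 0.525663

0.5257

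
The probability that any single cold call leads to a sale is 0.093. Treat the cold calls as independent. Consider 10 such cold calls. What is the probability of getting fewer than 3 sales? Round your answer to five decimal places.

0.94134

X ~ Binomial(10, 0.093); P(X ≤ 2) = Σ C(10,k) p^k (1−p)^(10−k) over k:
  k=0: C(10,0)·0.093^0·0.907^10 = 0.3767670
  k=1: C(10,1)·0.093^1·0.907^9 = 0.3863212
  k=2: C(10,2)·0.093^2·0.907^8 = 0.1782529
Total = 0.9413411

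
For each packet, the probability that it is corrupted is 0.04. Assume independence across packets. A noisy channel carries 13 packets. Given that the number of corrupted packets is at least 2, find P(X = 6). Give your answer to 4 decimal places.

0.0001

X ~ Binomial(13, 0.04). Want P(X=6 | X≥2) = P(X=6) / P(X≥2).
P(X=6) = C(13,6)·0.04^6·0.96^7 = 0.000005
P(X≥2) = 1 − 0.588201 − 0.318609 = 0.093190
Ratio = 0.000005 / 0.093190 = 0.000057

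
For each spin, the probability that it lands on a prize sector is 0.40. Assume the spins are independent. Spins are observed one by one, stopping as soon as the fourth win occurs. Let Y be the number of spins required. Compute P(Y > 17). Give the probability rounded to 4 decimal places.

Needing more than 17 spins ⇔ fewer than 4 successes in the first 17. With X ~ Binomial(17, 0.40), P(Y > 17) = P(X ≤ 3).
  k=0: C(17,0)·0.40^0·0.60^17 = 0.000169
  k=1: C(17,1)·0.40^1·0.60^16 = 0.001918
  k=2: C(17,2)·0.40^2·0.60^15 = 0.010231
  k=3: C(17,3)·0.40^3·0.60^14 = 0.034104
P(X ≤ 3) = 0.046423

0.0464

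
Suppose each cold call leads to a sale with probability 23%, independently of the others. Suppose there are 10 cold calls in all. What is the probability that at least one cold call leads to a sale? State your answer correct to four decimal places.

P(at least one) = 1 − P(none) = 1 − (1 − 0.23)^10
= 1 − 0.073267 = 0.926733

0.9267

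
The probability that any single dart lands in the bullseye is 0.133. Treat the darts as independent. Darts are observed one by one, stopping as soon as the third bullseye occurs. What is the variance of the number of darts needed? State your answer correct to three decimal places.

147.041

Y = total darts until the third success; negative binomial with r=3, p=0.133.
Var(Y) = r(1−p)/p² = 3·0.867 / 0.133² = 147.04053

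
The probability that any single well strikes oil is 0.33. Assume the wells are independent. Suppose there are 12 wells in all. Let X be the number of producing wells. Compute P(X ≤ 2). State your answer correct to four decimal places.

X ~ Binomial(12, 0.33); P(X ≤ 2) = Σ C(12,k) p^k (1−p)^(12−k) over k:
  k=0: C(12,0)·0.33^0·0.67^12 = 0.008183
  k=1: C(12,1)·0.33^1·0.67^11 = 0.048364
  k=2: C(12,2)·0.33^2·0.67^10 = 0.131015
Total = 0.187561

0.1876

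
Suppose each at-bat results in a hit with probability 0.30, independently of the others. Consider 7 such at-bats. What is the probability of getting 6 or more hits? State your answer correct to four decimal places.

X ~ Binomial(7, 0.30); P(X ≥ 6) = Σ C(7,k) p^k (1−p)^(7−k) over k:
  k=6: C(7,6)·0.30^6·0.70^1 = 0.003572
  k=7: C(7,7)·0.30^7·0.70^0 = 0.000219
Total = 0.003791

0.0038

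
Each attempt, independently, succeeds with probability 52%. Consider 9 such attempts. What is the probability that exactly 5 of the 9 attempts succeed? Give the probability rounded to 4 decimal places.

0.2543

X ~ Binomial(n=9, p=0.52).
P(X=5) = C(9,5) · p^5 · (1−p)^4
= 126 · 0.03802 · 0.053084 = 0.254303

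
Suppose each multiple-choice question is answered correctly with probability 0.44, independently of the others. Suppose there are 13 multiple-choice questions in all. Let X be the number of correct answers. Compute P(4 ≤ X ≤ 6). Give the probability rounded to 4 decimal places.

X ~ Binomial(13, 0.44); P(4 ≤ X ≤ 6) = Σ C(13,k) p^k (1−p)^(13−k) over k:
  k=4: C(13,4)·0.44^4·0.56^9 = 0.145147
  k=5: C(13,5)·0.44^5·0.56^8 = 0.205280
  k=6: C(13,6)·0.44^6·0.56^7 = 0.215055
Total = 0.565482

0.5655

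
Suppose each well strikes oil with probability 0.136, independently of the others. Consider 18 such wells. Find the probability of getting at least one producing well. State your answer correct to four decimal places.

0.9280

P(at least one) = 1 − P(none) = 1 − (1 − 0.136)^18
= 1 − 0.071986 = 0.928014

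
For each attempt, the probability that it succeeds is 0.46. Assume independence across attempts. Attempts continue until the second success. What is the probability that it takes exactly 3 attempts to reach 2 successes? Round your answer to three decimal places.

0.229

Y = trial on which the second success occurs; negative binomial, r=2, p=0.46.
P(Y=3) = C(2,1) · p^2 · (1−p)^1
= 2 · 0.2116 · 0.54 = 0.22853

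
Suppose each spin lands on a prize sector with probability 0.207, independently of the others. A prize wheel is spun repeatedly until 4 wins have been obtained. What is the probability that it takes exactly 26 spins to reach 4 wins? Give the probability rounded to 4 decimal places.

0.0257

Y = trial on which the fourth success occurs; negative binomial, r=4, p=0.207.
P(Y=26) = C(25,3) · p^4 · (1−p)^22
= 2300 · 0.001836 · 0.0060815 = 0.025681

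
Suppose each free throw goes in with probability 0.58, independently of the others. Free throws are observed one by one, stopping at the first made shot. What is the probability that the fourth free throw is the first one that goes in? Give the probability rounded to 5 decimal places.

Geometric (trials to first success), p = 0.58.
P(Y = 4) = (1−p)^3 · p = 0.074088 · 0.58 = 0.0429710

0.04297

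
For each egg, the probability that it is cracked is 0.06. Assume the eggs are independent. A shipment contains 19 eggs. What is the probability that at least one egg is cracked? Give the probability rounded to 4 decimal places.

P(at least one) = 1 − P(none) = 1 − (1 − 0.06)^19
= 1 − 0.308624 = 0.691376

0.6914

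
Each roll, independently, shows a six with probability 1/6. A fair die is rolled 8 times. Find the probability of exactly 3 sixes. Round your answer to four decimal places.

0.1042

X ~ Binomial(n=8, p=0.166667).
P(X=3) = C(8,3) · p^3 · (1−p)^5
= 56 · 0.0046296 · 0.40188 = 0.104190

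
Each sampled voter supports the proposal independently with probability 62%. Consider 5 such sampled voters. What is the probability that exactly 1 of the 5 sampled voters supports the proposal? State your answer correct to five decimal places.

X ~ Binomial(n=5, p=0.62).
P(X=1) = C(5,1) · p^1 · (1−p)^4
= 5 · 0.62 · 0.020851 = 0.0646392

0.06464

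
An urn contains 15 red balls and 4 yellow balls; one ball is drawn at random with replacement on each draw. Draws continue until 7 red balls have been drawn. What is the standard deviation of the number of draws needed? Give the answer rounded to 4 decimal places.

1.5377

Y = total draws until the seventh success; negative binomial with r=7, p=0.789474.
SD(Y) = √[r(1−p)/p²] = √(2.364444) = 1.537675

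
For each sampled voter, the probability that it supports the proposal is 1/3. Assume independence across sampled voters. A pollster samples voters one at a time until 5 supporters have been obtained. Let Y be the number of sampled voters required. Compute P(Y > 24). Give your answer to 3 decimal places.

0.059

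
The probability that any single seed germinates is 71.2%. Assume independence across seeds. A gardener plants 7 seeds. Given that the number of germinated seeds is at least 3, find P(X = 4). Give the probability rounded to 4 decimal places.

0.2202

X ~ Binomial(7, 0.712). Want P(X=4 | X≥3) = P(X=4) / P(X≥3).
P(X=4) = C(7,4)·0.712^4·0.288^3 = 0.214865
P(X≥3) = 1 − 0.000164 − 0.002844 − 0.021093 = 0.975898
Ratio = 0.214865 / 0.975898 = 0.220171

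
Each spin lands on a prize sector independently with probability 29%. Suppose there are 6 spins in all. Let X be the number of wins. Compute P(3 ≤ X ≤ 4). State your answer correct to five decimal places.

X ~ Binomial(6, 0.29); P(3 ≤ X ≤ 4) = Σ C(6,k) p^k (1−p)^(6−k) over k:
  k=3: C(6,3)·0.29^3·0.71^3 = 0.1745818
  k=4: C(6,4)·0.29^4·0.71^2 = 0.0534811
Total = 0.2280629

0.22806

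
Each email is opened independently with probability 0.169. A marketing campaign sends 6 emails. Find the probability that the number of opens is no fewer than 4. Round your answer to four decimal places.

X ~ Binomial(6, 0.169); P(X ≥ 4) = Σ C(6,k) p^k (1−p)^(6−k) over k:
  k=4: C(6,4)·0.169^4·0.831^2 = 0.008450
  k=5: C(6,5)·0.169^5·0.831^1 = 0.000687
  k=6: C(6,6)·0.169^6·0.831^0 = 0.000023
Total = 0.009160

0.0092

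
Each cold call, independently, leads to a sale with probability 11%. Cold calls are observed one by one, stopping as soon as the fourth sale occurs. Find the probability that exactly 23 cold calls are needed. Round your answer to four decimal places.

Y = trial on which the fourth success occurs; negative binomial, r=4, p=0.11.
P(Y=23) = C(22,3) · p^4 · (1−p)^19
= 1540 · 0.00014641 · 0.10925 = 0.024632

0.0246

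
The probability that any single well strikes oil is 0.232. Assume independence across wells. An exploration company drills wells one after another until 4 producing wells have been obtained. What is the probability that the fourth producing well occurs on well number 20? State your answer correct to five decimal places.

0.04112

Y = trial on which the fourth success occurs; negative binomial, r=4, p=0.232.
P(Y=20) = C(19,3) · p^4 · (1−p)^16
= 969 · 0.002897 · 0.014648 = 0.0411202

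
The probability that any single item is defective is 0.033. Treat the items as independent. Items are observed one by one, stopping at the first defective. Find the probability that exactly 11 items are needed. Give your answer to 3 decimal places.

0.024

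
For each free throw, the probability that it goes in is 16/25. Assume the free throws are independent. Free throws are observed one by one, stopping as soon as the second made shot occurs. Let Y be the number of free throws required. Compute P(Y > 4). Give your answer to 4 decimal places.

0.1362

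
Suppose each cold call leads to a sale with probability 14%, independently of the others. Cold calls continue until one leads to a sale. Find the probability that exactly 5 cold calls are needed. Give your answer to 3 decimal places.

Geometric (trials to first success), p = 0.14.
P(Y = 5) = (1−p)^4 · p = 0.54701 · 0.14 = 0.07658

0.077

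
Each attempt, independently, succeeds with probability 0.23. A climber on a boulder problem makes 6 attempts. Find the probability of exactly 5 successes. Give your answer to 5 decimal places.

X ~ Binomial(n=6, p=0.23).
P(X=5) = C(6,5) · p^5 · (1−p)^1
= 6 · 0.00064363 · 0.77 = 0.0029736

0.00297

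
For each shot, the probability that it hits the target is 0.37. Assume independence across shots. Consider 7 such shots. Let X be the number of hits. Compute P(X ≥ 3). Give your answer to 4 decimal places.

0.5134

X ~ Binomial(7, 0.37); P(X ≥ 3) = Σ C(7,k) p^k (1−p)^(7−k) over k:
  k=3: C(7,3)·0.37^3·0.63^4 = 0.279277
  k=4: C(7,4)·0.37^4·0.63^3 = 0.164020
  k=5: C(7,5)·0.37^5·0.63^2 = 0.057797
  k=6: C(7,6)·0.37^6·0.63^1 = 0.011315
  k=7: C(7,7)·0.37^7·0.63^0 = 0.000949
Total = 0.513359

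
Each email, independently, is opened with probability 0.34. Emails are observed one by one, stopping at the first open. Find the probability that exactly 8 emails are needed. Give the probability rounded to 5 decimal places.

0.01855

Geometric (trials to first success), p = 0.34.
P(Y = 8) = (1−p)^7 · p = 0.054552 · 0.34 = 0.0185475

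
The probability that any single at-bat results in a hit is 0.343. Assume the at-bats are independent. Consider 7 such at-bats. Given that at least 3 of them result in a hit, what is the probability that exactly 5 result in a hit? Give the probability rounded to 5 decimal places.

X ~ Binomial(7, 0.343). Want P(X=5 | X≥3) = P(X=5) / P(X≥3).
P(X=5) = C(7,5)·0.343^5·0.657^2 = 0.0430349
P(X≥3) = 1 − 0.0528394 − 0.1931009 − 0.3024366 = 0.4516231
Ratio = 0.0430349 / 0.4516231 = 0.0952894

0.09529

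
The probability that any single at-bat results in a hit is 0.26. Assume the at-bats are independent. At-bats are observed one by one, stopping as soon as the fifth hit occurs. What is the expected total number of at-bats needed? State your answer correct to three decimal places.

19.231

Y = total at-bats until the fifth success; negative binomial with r=5, p=0.26.
E[Y] = r / p = 5 / 0.26 = 19.23077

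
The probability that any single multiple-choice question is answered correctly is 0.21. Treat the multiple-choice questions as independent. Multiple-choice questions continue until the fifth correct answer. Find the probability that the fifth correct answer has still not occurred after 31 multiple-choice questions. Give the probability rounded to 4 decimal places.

Needing more than 31 multiple-choice questions ⇔ fewer than 5 successes in the first 31. With X ~ Binomial(31, 0.21), P(Y > 31) = P(X ≤ 4).
  k=0: C(31,0)·0.21^0·0.79^31 = 0.000671
  k=1: C(31,1)·0.21^1·0.79^30 = 0.005526
  k=2: C(31,2)·0.21^2·0.79^29 = 0.022033
  k=3: C(31,3)·0.21^3·0.79^28 = 0.056617
  k=4: C(31,4)·0.21^4·0.79^27 = 0.105350
P(X ≤ 4) = 0.190197

0.1902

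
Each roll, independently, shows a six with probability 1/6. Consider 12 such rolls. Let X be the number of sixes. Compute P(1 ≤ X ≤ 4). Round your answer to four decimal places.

0.8515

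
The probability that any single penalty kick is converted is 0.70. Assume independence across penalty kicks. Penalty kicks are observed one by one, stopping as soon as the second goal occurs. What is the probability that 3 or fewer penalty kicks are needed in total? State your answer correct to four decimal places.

0.7840

Finishing within 3 penalty kicks ⇔ at least 2 successes in the first 3. With X ~ Binomial(3, 0.70), P(Y ≤ 3) = 1 − P(X ≤ 1).
  k=0: C(3,0)·0.70^0·0.30^3 = 0.027000
  k=1: C(3,1)·0.70^1·0.30^2 = 0.189000
1 − 0.216000 = 0.784000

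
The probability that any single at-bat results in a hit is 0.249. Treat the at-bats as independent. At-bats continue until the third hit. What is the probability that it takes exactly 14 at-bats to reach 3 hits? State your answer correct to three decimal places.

0.052

Y = trial on which the third success occurs; negative binomial, r=3, p=0.249.
P(Y=14) = C(13,2) · p^3 · (1−p)^11
= 78 · 0.015438 · 0.042859 = 0.05161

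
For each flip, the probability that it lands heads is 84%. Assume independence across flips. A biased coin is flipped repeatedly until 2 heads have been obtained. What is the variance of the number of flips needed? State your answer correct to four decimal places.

0.4535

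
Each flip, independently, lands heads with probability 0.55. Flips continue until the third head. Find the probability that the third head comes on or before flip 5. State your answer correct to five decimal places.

Finishing within 5 flips ⇔ at least 3 successes in the first 5. With X ~ Binomial(5, 0.55), P(Y ≤ 5) = 1 − P(X ≤ 2).
  k=0: C(5,0)·0.55^0·0.45^5 = 0.0184528
  k=1: C(5,1)·0.55^1·0.45^4 = 0.1127672
  k=2: C(5,2)·0.55^2·0.45^3 = 0.2756531
1 − 0.4068731 = 0.5931269

0.59313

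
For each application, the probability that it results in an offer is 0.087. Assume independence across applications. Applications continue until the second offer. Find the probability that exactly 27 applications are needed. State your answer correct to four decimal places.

0.0202

Y = trial on which the second success occurs; negative binomial, r=2, p=0.087.
P(Y=27) = C(26,1) · p^2 · (1−p)^25
= 26 · 0.007569 · 0.10275 = 0.020220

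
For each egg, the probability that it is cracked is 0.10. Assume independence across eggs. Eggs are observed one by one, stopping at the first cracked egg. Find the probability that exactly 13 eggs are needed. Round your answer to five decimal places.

0.02824

Geometric (trials to first success), p = 0.10.
P(Y = 13) = (1−p)^12 · p = 0.28243 · 0.10 = 0.0282430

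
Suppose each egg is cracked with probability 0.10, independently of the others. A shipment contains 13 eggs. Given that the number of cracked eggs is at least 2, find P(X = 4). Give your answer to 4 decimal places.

0.0732

X ~ Binomial(13, 0.10). Want P(X=4 | X≥2) = P(X=4) / P(X≥2).
P(X=4) = C(13,4)·0.10^4·0.90^9 = 0.027701
P(X≥2) = 1 − 0.254187 − 0.367158 = 0.378655
Ratio = 0.027701 / 0.378655 = 0.073155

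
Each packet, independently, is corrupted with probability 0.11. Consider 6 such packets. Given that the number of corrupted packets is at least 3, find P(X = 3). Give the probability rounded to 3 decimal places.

0.911

X ~ Binomial(6, 0.11). Want P(X=3 | X≥3) = P(X=3) / P(X≥3).
P(X=3) = C(6,3)·0.11^3·0.89^3 = 0.01877
P(X≥3) = 1 − 0.49698 − 0.36855 − 0.11388 = 0.02059
Ratio = 0.01877 / 0.02059 = 0.91127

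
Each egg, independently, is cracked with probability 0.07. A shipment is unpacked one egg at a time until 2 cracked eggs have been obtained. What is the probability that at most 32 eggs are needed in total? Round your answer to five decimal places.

Finishing within 32 eggs ⇔ at least 2 successes in the first 32. With X ~ Binomial(32, 0.07), P(Y ≤ 32) = 1 − P(X ≤ 1).
  k=0: C(32,0)·0.07^0·0.93^32 = 0.0980515
  k=1: C(32,1)·0.07^1·0.93^31 = 0.2361671
1 − 0.3342186 = 0.6657814

0.66578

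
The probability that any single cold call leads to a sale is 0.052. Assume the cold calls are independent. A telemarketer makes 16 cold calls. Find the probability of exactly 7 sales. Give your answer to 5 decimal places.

X ~ Binomial(n=16, p=0.052).
P(X=7) = C(16,7) · p^7 · (1−p)^9
= 11440 · 1.0281e-09 · 0.61841 = 0.0000073

0.00001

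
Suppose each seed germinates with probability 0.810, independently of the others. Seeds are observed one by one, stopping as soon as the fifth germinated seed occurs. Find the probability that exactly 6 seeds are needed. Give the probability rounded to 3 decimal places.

Y = trial on which the fifth success occurs; negative binomial, r=5, p=0.81.
P(Y=6) = C(5,4) · p^5 · (1−p)^1
= 5 · 0.34868 · 0.19 = 0.33124

0.331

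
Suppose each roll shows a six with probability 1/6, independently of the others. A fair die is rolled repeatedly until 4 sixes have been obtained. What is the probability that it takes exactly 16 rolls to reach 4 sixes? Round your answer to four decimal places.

0.0394

Y = trial on which the fourth success occurs; negative binomial, r=4, p=0.166667.
P(Y=16) = C(15,3) · p^4 · (1−p)^12
= 455 · 0.0007716 · 0.11216 = 0.039376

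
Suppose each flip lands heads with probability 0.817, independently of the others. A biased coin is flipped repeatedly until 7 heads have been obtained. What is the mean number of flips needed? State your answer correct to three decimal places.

8.568

Y = total flips until the seventh success; negative binomial with r=7, p=0.817.
E[Y] = r / p = 7 / 0.817 = 8.56793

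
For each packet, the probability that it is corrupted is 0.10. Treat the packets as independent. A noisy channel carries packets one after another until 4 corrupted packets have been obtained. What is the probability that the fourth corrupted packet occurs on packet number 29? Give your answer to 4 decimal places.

0.0235

Y = trial on which the fourth success occurs; negative binomial, r=4, p=0.10.
P(Y=29) = C(28,3) · p^4 · (1−p)^25
= 3276 · 0.0001 · 0.07179 = 0.023518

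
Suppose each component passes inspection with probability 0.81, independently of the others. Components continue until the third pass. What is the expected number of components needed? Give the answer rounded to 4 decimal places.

3.7037

Y = total components until the third success; negative binomial with r=3, p=0.81.
E[Y] = r / p = 3 / 0.81 = 3.703704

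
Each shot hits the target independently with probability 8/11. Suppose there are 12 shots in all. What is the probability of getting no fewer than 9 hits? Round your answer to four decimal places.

0.5777

X ~ Binomial(12, 0.727273); P(X ≥ 9) = Σ C(12,k) p^k (1−p)^(12−k) over k:
  k=9: C(12,9)·0.727273^9·0.272727^3 = 0.254029
  k=10: C(12,10)·0.727273^10·0.272727^2 = 0.203224
  k=11: C(12,11)·0.727273^11·0.272727^1 = 0.098533
  k=12: C(12,12)·0.727273^12·0.272727^0 = 0.021896
Total = 0.577682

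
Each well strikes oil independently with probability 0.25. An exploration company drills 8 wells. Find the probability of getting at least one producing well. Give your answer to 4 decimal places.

0.8999

P(at least one) = 1 − P(none) = 1 − (1 − 0.25)^8
= 1 − 0.100113 = 0.899887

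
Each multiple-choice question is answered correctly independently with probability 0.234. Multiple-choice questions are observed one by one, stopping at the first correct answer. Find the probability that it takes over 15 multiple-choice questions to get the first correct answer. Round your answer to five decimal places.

Y = number of multiple-choice questions to the first success; geometric, p = 0.234.
P(Y > 15) = P(first 15 all fail) = (1−p)^15 = 0.0183414

0.01834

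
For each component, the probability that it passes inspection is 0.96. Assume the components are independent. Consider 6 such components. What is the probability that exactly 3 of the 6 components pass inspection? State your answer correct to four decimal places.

0.0011

X ~ Binomial(n=6, p=0.96).
P(X=3) = C(6,3) · p^3 · (1−p)^3
= 20 · 0.88474 · 6.4e-05 = 0.001132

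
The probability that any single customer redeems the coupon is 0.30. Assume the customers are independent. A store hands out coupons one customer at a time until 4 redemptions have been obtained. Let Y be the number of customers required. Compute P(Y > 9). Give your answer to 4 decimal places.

0.7297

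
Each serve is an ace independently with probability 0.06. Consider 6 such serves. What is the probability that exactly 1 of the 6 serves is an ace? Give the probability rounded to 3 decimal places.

X ~ Binomial(n=6, p=0.06).
P(X=1) = C(6,1) · p^1 · (1−p)^5
= 6 · 0.06 · 0.7339 = 0.26421

0.264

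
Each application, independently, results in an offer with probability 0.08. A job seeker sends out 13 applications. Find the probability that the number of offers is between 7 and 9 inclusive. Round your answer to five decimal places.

X ~ Binomial(13, 0.08); P(7 ≤ X ≤ 9) = Σ C(13,k) p^k (1−p)^(13−k) over k:
  k=7: C(13,7)·0.08^7·0.92^6 = 0.0000218
  k=8: C(13,8)·0.08^8·0.92^5 = 0.0000014
  k=9: C(13,9)·0.08^9·0.92^4 = 0.0000001
Total = 0.0000233

0.00002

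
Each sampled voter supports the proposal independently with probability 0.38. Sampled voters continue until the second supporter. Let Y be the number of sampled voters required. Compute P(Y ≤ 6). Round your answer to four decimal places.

Finishing within 6 sampled voters ⇔ at least 2 successes in the first 6. With X ~ Binomial(6, 0.38), P(Y ≤ 6) = 1 − P(X ≤ 1).
  k=0: C(6,0)·0.38^0·0.62^6 = 0.056800
  k=1: C(6,1)·0.38^1·0.62^5 = 0.208878
1 − 0.265679 = 0.734321

0.7343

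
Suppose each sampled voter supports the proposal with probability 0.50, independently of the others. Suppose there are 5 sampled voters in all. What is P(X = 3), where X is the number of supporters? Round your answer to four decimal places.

0.3125

X ~ Binomial(n=5, p=0.50).
P(X=3) = C(5,3) · p^3 · (1−p)^2
= 10 · 0.125 · 0.25 = 0.312500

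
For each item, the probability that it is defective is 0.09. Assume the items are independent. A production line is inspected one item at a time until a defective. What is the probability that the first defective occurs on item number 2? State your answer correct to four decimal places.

0.0819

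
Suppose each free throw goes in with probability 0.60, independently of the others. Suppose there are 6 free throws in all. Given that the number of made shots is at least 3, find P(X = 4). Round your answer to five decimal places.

X ~ Binomial(6, 0.60). Want P(X=4 | X≥3) = P(X=4) / P(X≥3).
P(X=4) = C(6,4)·0.60^4·0.40^2 = 0.3110400
P(X≥3) = 1 − 0.0040960 − 0.0368640 − 0.1382400 = 0.8208000
Ratio = 0.3110400 / 0.8208000 = 0.3789474

0.37895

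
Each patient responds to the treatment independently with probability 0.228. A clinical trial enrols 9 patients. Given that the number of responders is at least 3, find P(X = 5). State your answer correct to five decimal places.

0.08161

X ~ Binomial(9, 0.228). Want P(X=5 | X≥3) = P(X=5) / P(X≥3).
P(X=5) = C(9,5)·0.228^5·0.772^4 = 0.0275749
P(X≥3) = 1 − 0.0973993 − 0.2588903 − 0.3058393 = 0.3378711
Ratio = 0.0275749 / 0.3378711 = 0.0816137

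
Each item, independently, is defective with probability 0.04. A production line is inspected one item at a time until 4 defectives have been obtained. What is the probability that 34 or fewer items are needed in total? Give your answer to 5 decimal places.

Finishing within 34 items ⇔ at least 4 successes in the first 34. With X ~ Binomial(34, 0.04), P(Y ≤ 34) = 1 − P(X ≤ 3).
  k=0: C(34,0)·0.04^0·0.96^34 = 0.2495870
  k=1: C(34,1)·0.04^1·0.96^33 = 0.3535816
  k=2: C(34,2)·0.04^2·0.96^32 = 0.2430873
  k=3: C(34,3)·0.04^3·0.96^31 = 0.1080388
1 − 0.9542947 = 0.0457053

0.04571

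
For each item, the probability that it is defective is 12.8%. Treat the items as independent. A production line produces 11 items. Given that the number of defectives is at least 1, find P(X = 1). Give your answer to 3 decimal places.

0.460

X ~ Binomial(11, 0.128). Want P(X=1 | X≥1) = P(X=1) / P(X≥1).
P(X=1) = C(11,1)·0.128^1·0.872^10 = 0.35790
P(X≥1) = 1 − 0.22166 = 0.77834
Ratio = 0.35790 / 0.77834 = 0.45983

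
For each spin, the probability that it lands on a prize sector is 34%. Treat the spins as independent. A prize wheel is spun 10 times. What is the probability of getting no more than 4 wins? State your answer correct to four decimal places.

X ~ Binomial(10, 0.34); P(X ≤ 4) = Σ C(10,k) p^k (1−p)^(10−k) over k:
  k=0: C(10,0)·0.34^0·0.66^10 = 0.015683
  k=1: C(10,1)·0.34^1·0.66^9 = 0.080793
  k=2: C(10,2)·0.34^2·0.66^8 = 0.187293
  k=3: C(10,3)·0.34^3·0.66^7 = 0.257292
  k=4: C(10,4)·0.34^4·0.66^6 = 0.231952
Total = 0.773013

0.7730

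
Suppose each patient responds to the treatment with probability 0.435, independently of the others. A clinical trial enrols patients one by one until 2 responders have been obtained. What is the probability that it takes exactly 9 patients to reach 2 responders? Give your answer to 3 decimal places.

0.028

Y = trial on which the second success occurs; negative binomial, r=2, p=0.435.
P(Y=9) = C(8,1) · p^2 · (1−p)^7
= 8 · 0.18923 · 0.01838 = 0.02782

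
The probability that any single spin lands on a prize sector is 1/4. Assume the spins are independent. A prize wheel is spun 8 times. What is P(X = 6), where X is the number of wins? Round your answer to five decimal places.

X ~ Binomial(n=8, p=0.25).
P(X=6) = C(8,6) · p^6 · (1−p)^2
= 28 · 0.00024414 · 0.5625 = 0.0038452

0.00385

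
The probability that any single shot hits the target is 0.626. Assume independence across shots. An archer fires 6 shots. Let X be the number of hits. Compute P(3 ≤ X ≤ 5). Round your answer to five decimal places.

X ~ Binomial(6, 0.626); P(3 ≤ X ≤ 5) = Σ C(6,k) p^k (1−p)^(6−k) over k:
  k=3: C(6,3)·0.626^3·0.374^3 = 0.2566657
  k=4: C(6,4)·0.626^4·0.374^2 = 0.3222046
  k=5: C(6,5)·0.626^5·0.374^1 = 0.2157220
Total = 0.7945924

0.79459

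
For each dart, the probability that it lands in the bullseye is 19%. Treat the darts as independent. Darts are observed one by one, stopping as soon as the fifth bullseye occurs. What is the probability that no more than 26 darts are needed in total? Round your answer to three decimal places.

Finishing within 26 darts ⇔ at least 5 successes in the first 26. With X ~ Binomial(26, 0.19), P(Y ≤ 26) = 1 − P(X ≤ 4).
  k=0: C(26,0)·0.19^0·0.81^26 = 0.00417
  k=1: C(26,1)·0.19^1·0.81^25 = 0.02546
  k=2: C(26,2)·0.19^2·0.81^24 = 0.07465
  k=3: C(26,3)·0.19^3·0.81^23 = 0.14008
  k=4: C(26,4)·0.19^4·0.81^22 = 0.18894
1 − 0.43331 = 0.56669

0.567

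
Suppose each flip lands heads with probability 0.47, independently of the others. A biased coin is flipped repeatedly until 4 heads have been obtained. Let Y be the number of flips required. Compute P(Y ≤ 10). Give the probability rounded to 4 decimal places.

Finishing within 10 flips ⇔ at least 4 successes in the first 10. With X ~ Binomial(10, 0.47), P(Y ≤ 10) = 1 − P(X ≤ 3).
  k=0: C(10,0)·0.47^0·0.53^10 = 0.001749
  k=1: C(10,1)·0.47^1·0.53^9 = 0.015509
  k=2: C(10,2)·0.47^2·0.53^8 = 0.061889
  k=3: C(10,3)·0.47^3·0.53^7 = 0.146354
1 − 0.225501 = 0.774499

0.7745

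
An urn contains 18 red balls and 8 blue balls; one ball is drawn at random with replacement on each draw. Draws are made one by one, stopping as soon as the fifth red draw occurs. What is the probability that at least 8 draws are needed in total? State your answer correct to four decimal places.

0.3704

Needing more than 7 draws ⇔ fewer than 5 successes in the first 7. With X ~ Binomial(7, 0.692308), P(Y > 7) = P(X ≤ 4).
  k=0: C(7,0)·0.692308^0·0.307692^7 = 0.000261
  k=1: C(7,1)·0.692308^1·0.307692^6 = 0.004112
  k=2: C(7,2)·0.692308^2·0.307692^5 = 0.027759
  k=3: C(7,3)·0.692308^3·0.307692^4 = 0.104096
  k=4: C(7,4)·0.692308^4·0.307692^3 = 0.234215
P(X ≤ 4) = 0.370443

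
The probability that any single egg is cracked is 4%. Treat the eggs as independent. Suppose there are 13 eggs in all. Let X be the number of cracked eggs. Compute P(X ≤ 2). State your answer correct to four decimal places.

X ~ Binomial(13, 0.04); P(X ≤ 2) = Σ C(13,k) p^k (1−p)^(13−k) over k:
  k=0: C(13,0)·0.04^0·0.96^13 = 0.588201
  k=1: C(13,1)·0.04^1·0.96^12 = 0.318609
  k=2: C(13,2)·0.04^2·0.96^11 = 0.079652
Total = 0.986463

0.9865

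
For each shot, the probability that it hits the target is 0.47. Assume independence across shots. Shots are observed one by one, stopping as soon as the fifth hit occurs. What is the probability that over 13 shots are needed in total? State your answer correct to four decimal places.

Needing more than 13 shots ⇔ fewer than 5 successes in the first 13. With X ~ Binomial(13, 0.47), P(Y > 13) = P(X ≤ 4).
  k=0: C(13,0)·0.47^0·0.53^13 = 0.000260
  k=1: C(13,1)·0.47^1·0.53^12 = 0.003002
  k=2: C(13,2)·0.47^2·0.53^11 = 0.015971
  k=3: C(13,3)·0.47^3·0.53^10 = 0.051930
  k=4: C(13,4)·0.47^4·0.53^9 = 0.115128
P(X ≤ 4) = 0.186291

0.1863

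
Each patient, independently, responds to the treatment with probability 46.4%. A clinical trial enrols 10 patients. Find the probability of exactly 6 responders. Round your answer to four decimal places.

X ~ Binomial(n=10, p=0.464).
P(X=6) = C(10,6) · p^6 · (1−p)^4
= 210 · 0.0099795 · 0.082539 = 0.172976

0.1730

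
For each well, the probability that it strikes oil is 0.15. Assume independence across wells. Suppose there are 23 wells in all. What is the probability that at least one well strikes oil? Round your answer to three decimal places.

0.976

P(at least one) = 1 − P(none) = 1 − (1 − 0.15)^23
= 1 − 0.02380 = 0.97620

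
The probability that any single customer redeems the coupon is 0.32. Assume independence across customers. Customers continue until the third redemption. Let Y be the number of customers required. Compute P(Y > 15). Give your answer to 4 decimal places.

Needing more than 15 customers ⇔ fewer than 3 successes in the first 15. With X ~ Binomial(15, 0.32), P(Y > 15) = P(X ≤ 2).
  k=0: C(15,0)·0.32^0·0.68^15 = 0.003074
  k=1: C(15,1)·0.32^1·0.68^14 = 0.021695
  k=2: C(15,2)·0.32^2·0.68^13 = 0.071467
P(X ≤ 2) = 0.096236

0.0962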